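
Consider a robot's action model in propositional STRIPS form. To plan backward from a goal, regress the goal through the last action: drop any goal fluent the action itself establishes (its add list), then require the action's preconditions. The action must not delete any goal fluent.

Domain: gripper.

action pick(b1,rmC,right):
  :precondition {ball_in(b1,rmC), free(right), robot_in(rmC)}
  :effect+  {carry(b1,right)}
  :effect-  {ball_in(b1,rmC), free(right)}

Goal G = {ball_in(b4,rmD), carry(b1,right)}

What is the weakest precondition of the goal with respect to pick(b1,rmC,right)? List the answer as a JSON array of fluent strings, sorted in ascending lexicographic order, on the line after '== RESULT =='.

Compute (G \ add) ∪ pre:
  G ∩ del = {}  (empty — regression defined)
  G \ add = {ball_in(b4,rmD), carry(b1,right)} \ {carry(b1,right)} = {ball_in(b4,rmD)}
  ∪ pre   = {ball_in(b4,rmD)} ∪ {ball_in(b1,rmC), free(right), robot_in(rmC)}
          = {ball_in(b1,rmC), ball_in(b4,rmD), free(right), robot_in(rmC)}

== RESULT ==
["ball_in(b1,rmC)", "ball_in(b4,rmD)", "free(right)", "robot_in(rmC)"]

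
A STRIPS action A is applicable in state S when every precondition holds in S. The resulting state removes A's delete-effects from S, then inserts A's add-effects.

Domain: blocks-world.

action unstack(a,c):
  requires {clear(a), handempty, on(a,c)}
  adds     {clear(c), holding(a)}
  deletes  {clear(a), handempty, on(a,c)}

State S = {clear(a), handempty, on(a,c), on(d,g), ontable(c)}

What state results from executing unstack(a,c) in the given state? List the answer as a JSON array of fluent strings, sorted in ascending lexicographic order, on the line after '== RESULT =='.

Progress:
  pre ⊆ S: {clear(a), handempty, on(a,c)} ⊆ S  — applicable
  S \ del = {on(d,g), ontable(c)}
  ∪ add   = {clear(c), holding(a), on(d,g), ontable(c)}

== RESULT ==
["clear(c)", "holding(a)", "on(d,g)", "ontable(c)"]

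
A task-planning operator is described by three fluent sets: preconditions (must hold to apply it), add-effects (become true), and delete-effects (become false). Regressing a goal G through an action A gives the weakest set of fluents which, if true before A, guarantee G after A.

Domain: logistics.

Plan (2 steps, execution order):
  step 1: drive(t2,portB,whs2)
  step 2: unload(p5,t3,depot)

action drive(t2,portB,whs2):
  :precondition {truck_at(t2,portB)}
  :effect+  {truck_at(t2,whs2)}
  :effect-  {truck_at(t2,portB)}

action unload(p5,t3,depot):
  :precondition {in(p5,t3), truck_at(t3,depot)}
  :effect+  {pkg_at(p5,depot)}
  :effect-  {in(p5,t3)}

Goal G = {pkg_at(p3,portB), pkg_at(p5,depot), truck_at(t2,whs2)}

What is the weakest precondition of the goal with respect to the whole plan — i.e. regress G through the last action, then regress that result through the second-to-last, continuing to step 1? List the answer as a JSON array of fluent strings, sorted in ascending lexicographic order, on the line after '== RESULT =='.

Work backward from the goal:
  through step 2 (unload(p5,t3,depot)): drop {pkg_at(p5,depot)}, keep {pkg_at(p3,portB), truck_at(t2,whs2)}, require {in(p5,t3), truck_at(t3,depot)}
    → {in(p5,t3), pkg_at(p3,portB), truck_at(t2,whs2), truck_at(t3,depot)}
  through step 1 (drive(t2,portB,whs2)): drop {truck_at(t2,whs2)}, keep {in(p5,t3), pkg_at(p3,portB), truck_at(t3,depot)}, require {truck_at(t2,portB)}
    → {in(p5,t3), pkg_at(p3,portB), truck_at(t2,portB), truck_at(t3,depot)}

== RESULT ==
["in(p5,t3)", "pkg_at(p3,portB)", "truck_at(t2,portB)", "truck_at(t3,depot)"]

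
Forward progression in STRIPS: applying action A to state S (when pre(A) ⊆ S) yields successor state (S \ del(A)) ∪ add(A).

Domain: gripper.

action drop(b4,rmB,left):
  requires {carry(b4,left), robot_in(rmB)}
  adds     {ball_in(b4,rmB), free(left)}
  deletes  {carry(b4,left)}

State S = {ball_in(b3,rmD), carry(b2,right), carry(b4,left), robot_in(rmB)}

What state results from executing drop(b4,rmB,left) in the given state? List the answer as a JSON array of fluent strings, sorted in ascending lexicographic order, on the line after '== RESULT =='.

Compute (S \ del) ∪ add:
  pre ⊆ S: {carry(b4,left), robot_in(rmB)} ⊆ S  — applicable
  S \ del = {ball_in(b3,rmD), carry(b2,right), robot_in(rmB)}
  ∪ add   = {ball_in(b3,rmD), ball_in(b4,rmB), carry(b2,right), free(left), robot_in(rmB)}

== RESULT ==
["ball_in(b3,rmD)", "ball_in(b4,rmB)", "carry(b2,right)", "free(left)", "robot_in(rmB)"]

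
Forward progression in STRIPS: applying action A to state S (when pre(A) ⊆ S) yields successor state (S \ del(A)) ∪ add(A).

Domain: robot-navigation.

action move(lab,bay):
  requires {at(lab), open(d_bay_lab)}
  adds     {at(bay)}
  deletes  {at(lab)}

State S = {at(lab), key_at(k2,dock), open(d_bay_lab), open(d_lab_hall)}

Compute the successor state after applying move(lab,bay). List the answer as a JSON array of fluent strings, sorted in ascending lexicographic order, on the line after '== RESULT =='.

Progress:
  pre ⊆ S: {at(lab), open(d_bay_lab)} ⊆ S  — applicable
  S \ del = {key_at(k2,dock), open(d_bay_lab), open(d_lab_hall)}
  ∪ add   = {at(bay), key_at(k2,dock), open(d_bay_lab), open(d_lab_hall)}

== RESULT ==
["at(bay)", "key_at(k2,dock)", "open(d_bay_lab)", "open(d_lab_hall)"]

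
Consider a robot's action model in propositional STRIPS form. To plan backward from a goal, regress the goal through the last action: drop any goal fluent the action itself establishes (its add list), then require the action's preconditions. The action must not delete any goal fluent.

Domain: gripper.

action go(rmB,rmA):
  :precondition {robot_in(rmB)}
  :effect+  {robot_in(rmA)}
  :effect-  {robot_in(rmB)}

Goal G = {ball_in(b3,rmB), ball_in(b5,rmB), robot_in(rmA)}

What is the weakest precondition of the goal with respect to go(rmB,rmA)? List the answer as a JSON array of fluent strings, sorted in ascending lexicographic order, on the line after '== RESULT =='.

Regress:
  G ∩ del = {}  (empty — regression defined)
  G \ add = {ball_in(b3,rmB), ball_in(b5,rmB), robot_in(rmA)} \ {robot_in(rmA)} = {ball_in(b3,rmB), ball_in(b5,rmB)}
  ∪ pre   = {ball_in(b3,rmB), ball_in(b5,rmB)} ∪ {robot_in(rmB)}
          = {ball_in(b3,rmB), ball_in(b5,rmB), robot_in(rmB)}

== RESULT ==
["ball_in(b3,rmB)", "ball_in(b5,rmB)", "robot_in(rmB)"]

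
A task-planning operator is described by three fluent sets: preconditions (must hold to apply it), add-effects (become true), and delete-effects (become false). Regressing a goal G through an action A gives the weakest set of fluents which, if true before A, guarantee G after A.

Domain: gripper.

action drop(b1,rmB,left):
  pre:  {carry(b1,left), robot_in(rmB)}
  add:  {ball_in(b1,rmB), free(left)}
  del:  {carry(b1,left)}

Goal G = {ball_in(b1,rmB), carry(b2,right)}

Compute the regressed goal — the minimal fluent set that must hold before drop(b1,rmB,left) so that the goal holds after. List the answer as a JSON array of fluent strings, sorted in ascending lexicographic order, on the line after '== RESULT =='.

Compute (G \ add) ∪ pre:
  G ∩ del = {}  (empty — regression defined)
  G \ add = {ball_in(b1,rmB), carry(b2,right)} \ {ball_in(b1,rmB), free(left)} = {carry(b2,right)}
  ∪ pre   = {carry(b2,right)} ∪ {carry(b1,left), robot_in(rmB)}
          = {carry(b1,left), carry(b2,right), robot_in(rmB)}

== RESULT ==
["carry(b1,left)", "carry(b2,right)", "robot_in(rmB)"]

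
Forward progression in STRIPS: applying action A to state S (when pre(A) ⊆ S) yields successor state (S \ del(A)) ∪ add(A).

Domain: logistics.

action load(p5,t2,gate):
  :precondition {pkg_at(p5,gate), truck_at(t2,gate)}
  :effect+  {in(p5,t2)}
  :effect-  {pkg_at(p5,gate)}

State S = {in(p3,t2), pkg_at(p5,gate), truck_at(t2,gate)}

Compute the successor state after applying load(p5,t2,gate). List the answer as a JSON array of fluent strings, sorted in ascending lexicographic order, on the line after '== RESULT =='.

Progress:
  pre ⊆ S: {pkg_at(p5,gate), truck_at(t2,gate)} ⊆ S  — applicable
  S \ del = {in(p3,t2), truck_at(t2,gate)}
  ∪ add   = {in(p3,t2), in(p5,t2), truck_at(t2,gate)}

== RESULT ==
["in(p3,t2)", "in(p5,t2)", "truck_at(t2,gate)"]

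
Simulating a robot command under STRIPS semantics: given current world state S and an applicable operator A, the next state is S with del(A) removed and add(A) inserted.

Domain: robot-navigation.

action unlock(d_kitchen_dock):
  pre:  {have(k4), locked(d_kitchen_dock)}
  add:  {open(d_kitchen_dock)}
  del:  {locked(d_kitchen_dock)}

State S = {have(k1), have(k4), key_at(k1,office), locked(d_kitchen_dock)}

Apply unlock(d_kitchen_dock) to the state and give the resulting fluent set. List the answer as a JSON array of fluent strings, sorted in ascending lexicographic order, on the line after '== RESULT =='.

Compute (S \ del) ∪ add:
  pre ⊆ S: {have(k4), locked(d_kitchen_dock)} ⊆ S  — applicable
  S \ del = {have(k1), have(k4), key_at(k1,office)}
  ∪ add   = {have(k1), have(k4), key_at(k1,office), open(d_kitchen_dock)}

== RESULT ==
["have(k1)", "have(k4)", "key_at(k1,office)", "open(d_kitchen_dock)"]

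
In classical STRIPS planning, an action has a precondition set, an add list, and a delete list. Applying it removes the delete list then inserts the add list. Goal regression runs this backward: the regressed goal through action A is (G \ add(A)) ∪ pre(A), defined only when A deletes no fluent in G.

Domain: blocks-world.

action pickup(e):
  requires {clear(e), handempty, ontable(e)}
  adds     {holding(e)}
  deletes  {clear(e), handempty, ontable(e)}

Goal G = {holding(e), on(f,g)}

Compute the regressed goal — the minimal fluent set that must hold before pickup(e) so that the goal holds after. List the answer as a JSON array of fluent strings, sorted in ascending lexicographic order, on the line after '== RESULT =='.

Compute (G \ add) ∪ pre:
  G ∩ del = {}  (empty — regression defined)
  G \ add = {holding(e), on(f,g)} \ {holding(e)} = {on(f,g)}
  ∪ pre   = {on(f,g)} ∪ {clear(e), handempty, ontable(e)}
          = {clear(e), handempty, on(f,g), ontable(e)}

== RESULT ==
["clear(e)", "handempty", "on(f,g)", "ontable(e)"]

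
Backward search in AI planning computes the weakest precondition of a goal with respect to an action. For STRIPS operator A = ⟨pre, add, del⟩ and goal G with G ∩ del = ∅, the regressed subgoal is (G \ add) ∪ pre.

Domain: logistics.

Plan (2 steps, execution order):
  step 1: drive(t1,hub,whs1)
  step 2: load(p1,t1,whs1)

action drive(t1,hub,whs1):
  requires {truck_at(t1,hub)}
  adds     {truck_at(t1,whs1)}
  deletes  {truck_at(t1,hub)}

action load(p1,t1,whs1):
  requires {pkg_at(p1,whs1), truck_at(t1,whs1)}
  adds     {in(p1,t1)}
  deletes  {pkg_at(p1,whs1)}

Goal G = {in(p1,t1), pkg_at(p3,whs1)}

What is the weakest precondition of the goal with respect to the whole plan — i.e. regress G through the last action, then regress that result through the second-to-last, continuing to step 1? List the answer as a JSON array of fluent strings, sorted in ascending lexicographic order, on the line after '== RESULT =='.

Regress step by step:
  through step 2 (load(p1,t1,whs1)): drop {in(p1,t1)}, keep {pkg_at(p3,whs1)}, require {pkg_at(p1,whs1), truck_at(t1,whs1)}
    → {pkg_at(p1,whs1), pkg_at(p3,whs1), truck_at(t1,whs1)}
  through step 1 (drive(t1,hub,whs1)): drop {truck_at(t1,whs1)}, keep {pkg_at(p1,whs1), pkg_at(p3,whs1)}, require {truck_at(t1,hub)}
    → {pkg_at(p1,whs1), pkg_at(p3,whs1), truck_at(t1,hub)}

== RESULT ==
["pkg_at(p1,whs1)", "pkg_at(p3,whs1)", "truck_at(t1,hub)"]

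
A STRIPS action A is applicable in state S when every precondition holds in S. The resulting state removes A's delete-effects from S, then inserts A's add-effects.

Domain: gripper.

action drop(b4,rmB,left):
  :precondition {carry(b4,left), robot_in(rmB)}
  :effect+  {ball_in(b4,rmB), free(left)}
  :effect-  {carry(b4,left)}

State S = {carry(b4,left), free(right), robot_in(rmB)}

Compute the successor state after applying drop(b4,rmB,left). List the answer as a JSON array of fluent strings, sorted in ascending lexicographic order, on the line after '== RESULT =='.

Compute (S \ del) ∪ add:
  pre ⊆ S: {carry(b4,left), robot_in(rmB)} ⊆ S  — applicable
  S \ del = {free(right), robot_in(rmB)}
  ∪ add   = {ball_in(b4,rmB), free(left), free(right), robot_in(rmB)}

== RESULT ==
["ball_in(b4,rmB)", "free(left)", "free(right)", "robot_in(rmB)"]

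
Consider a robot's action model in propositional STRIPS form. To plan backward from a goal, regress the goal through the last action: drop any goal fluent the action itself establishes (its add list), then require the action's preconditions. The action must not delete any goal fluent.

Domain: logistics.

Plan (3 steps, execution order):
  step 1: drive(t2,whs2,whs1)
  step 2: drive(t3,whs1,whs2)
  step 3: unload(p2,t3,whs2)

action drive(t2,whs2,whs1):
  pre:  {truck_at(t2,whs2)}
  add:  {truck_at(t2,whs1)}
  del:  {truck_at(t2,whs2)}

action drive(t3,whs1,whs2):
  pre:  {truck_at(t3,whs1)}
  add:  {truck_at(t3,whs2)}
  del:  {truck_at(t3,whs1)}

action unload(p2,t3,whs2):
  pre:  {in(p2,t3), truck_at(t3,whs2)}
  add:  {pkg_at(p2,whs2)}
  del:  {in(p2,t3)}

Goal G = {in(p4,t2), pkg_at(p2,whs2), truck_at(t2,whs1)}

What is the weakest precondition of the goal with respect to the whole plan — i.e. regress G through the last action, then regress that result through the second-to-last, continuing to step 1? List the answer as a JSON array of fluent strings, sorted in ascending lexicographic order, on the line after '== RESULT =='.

Regress step by step:
  through step 3 (unload(p2,t3,whs2)): drop {pkg_at(p2,whs2)}, keep {in(p4,t2), truck_at(t2,whs1)}, require {in(p2,t3), truck_at(t3,whs2)}
    → {in(p2,t3), in(p4,t2), truck_at(t2,whs1), truck_at(t3,whs2)}
  through step 2 (drive(t3,whs1,whs2)): drop {truck_at(t3,whs2)}, keep {in(p2,t3), in(p4,t2), truck_at(t2,whs1)}, require {truck_at(t3,whs1)}
    → {in(p2,t3), in(p4,t2), truck_at(t2,whs1), truck_at(t3,whs1)}
  through step 1 (drive(t2,whs2,whs1)): drop {truck_at(t2,whs1)}, keep {in(p2,t3), in(p4,t2), truck_at(t3,whs1)}, require {truck_at(t2,whs2)}
    → {in(p2,t3), in(p4,t2), truck_at(t2,whs2), truck_at(t3,whs1)}

== RESULT ==
["in(p2,t3)", "in(p4,t2)", "truck_at(t2,whs2)", "truck_at(t3,whs1)"]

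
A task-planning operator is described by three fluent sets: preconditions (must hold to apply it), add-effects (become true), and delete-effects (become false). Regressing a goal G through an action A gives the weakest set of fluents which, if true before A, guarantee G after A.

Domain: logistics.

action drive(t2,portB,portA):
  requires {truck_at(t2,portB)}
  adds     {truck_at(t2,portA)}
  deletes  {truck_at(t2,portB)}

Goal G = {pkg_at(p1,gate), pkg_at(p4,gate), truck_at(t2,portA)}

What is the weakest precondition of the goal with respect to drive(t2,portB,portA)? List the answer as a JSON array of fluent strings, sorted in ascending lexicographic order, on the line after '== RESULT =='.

Compute (G \ add) ∪ pre:
  G ∩ del = {}  (empty — regression defined)
  G \ add = {pkg_at(p1,gate), pkg_at(p4,gate), truck_at(t2,portA)} \ {truck_at(t2,portA)} = {pkg_at(p1,gate), pkg_at(p4,gate)}
  ∪ pre   = {pkg_at(p1,gate), pkg_at(p4,gate)} ∪ {truck_at(t2,portB)}
          = {pkg_at(p1,gate), pkg_at(p4,gate), truck_at(t2,portB)}

== RESULT ==
["pkg_at(p1,gate)", "pkg_at(p4,gate)", "truck_at(t2,portB)"]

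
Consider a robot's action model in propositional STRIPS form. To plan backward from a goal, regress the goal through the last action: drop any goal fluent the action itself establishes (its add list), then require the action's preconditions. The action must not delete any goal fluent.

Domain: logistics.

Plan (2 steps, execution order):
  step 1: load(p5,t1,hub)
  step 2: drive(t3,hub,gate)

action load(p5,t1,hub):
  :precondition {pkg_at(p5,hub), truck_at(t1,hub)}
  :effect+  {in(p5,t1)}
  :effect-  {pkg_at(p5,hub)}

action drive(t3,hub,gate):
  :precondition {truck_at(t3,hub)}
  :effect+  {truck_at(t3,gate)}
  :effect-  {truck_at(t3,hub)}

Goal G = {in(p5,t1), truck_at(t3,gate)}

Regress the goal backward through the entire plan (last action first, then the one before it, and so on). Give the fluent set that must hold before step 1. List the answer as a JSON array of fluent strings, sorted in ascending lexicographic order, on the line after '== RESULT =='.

Work backward from the goal:
  through step 2 (drive(t3,hub,gate)): drop {truck_at(t3,gate)}, keep {in(p5,t1)}, require {truck_at(t3,hub)}
    → {in(p5,t1), truck_at(t3,hub)}
  through step 1 (load(p5,t1,hub)): drop {in(p5,t1)}, keep {truck_at(t3,hub)}, require {pkg_at(p5,hub), truck_at(t1,hub)}
    → {pkg_at(p5,hub), truck_at(t1,hub), truck_at(t3,hub)}

== RESULT ==
["pkg_at(p5,hub)", "truck_at(t1,hub)", "truck_at(t3,hub)"]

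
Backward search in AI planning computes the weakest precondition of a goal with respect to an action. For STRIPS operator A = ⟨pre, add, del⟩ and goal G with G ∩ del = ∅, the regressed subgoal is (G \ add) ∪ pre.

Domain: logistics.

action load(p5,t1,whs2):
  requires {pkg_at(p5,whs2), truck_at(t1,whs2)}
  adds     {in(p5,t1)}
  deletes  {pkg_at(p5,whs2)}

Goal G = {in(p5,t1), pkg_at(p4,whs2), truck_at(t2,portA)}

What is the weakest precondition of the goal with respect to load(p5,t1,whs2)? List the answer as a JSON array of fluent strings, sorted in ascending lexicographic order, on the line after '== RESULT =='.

Compute (G \ add) ∪ pre:
  G ∩ del = {}  (empty — regression defined)
  G \ add = {in(p5,t1), pkg_at(p4,whs2), truck_at(t2,portA)} \ {in(p5,t1)} = {pkg_at(p4,whs2), truck_at(t2,portA)}
  ∪ pre   = {pkg_at(p4,whs2), truck_at(t2,portA)} ∪ {pkg_at(p5,whs2), truck_at(t1,whs2)}
          = {pkg_at(p4,whs2), pkg_at(p5,whs2), truck_at(t1,whs2), truck_at(t2,portA)}

== RESULT ==
["pkg_at(p4,whs2)", "pkg_at(p5,whs2)", "truck_at(t1,whs2)", "truck_at(t2,portA)"]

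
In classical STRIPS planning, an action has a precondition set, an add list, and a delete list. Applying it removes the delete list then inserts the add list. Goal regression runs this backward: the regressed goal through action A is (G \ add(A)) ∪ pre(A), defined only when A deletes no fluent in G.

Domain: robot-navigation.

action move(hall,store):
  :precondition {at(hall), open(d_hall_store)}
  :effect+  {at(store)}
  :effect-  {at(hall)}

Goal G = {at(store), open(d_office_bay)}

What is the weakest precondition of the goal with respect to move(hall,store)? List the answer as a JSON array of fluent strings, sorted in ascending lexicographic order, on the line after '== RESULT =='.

Regress:
  G ∩ del = {}  (empty — regression defined)
  G \ add = {at(store), open(d_office_bay)} \ {at(store)} = {open(d_office_bay)}
  ∪ pre   = {open(d_office_bay)} ∪ {at(hall), open(d_hall_store)}
          = {at(hall), open(d_hall_store), open(d_office_bay)}

== RESULT ==
["at(hall)", "open(d_hall_store)", "open(d_office_bay)"]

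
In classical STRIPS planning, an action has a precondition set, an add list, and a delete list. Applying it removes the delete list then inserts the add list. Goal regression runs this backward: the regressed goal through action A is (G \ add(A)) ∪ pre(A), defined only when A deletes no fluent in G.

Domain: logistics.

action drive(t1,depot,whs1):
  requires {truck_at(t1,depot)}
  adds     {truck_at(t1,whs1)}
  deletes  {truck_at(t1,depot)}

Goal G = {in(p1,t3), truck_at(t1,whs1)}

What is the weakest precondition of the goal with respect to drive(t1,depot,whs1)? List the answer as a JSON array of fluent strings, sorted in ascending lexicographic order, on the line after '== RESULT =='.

Regress:
  G ∩ del = {}  (empty — regression defined)
  G \ add = {in(p1,t3), truck_at(t1,whs1)} \ {truck_at(t1,whs1)} = {in(p1,t3)}
  ∪ pre   = {in(p1,t3)} ∪ {truck_at(t1,depot)}
          = {in(p1,t3), truck_at(t1,depot)}

== RESULT ==
["in(p1,t3)", "truck_at(t1,depot)"]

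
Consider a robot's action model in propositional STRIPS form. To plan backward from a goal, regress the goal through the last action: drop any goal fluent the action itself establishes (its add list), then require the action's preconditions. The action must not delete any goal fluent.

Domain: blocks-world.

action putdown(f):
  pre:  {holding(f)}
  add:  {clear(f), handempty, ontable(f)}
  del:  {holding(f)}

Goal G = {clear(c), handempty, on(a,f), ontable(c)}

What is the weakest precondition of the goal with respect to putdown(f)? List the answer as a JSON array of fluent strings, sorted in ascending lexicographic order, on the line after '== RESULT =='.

Compute (G \ add) ∪ pre:
  G ∩ del = {}  (empty — regression defined)
  G \ add = {clear(c), handempty, on(a,f), ontable(c)} \ {clear(f), handempty, ontable(f)} = {clear(c), on(a,f), ontable(c)}
  ∪ pre   = {clear(c), on(a,f), ontable(c)} ∪ {holding(f)}
          = {clear(c), holding(f), on(a,f), ontable(c)}

== RESULT ==
["clear(c)", "holding(f)", "on(a,f)", "ontable(c)"]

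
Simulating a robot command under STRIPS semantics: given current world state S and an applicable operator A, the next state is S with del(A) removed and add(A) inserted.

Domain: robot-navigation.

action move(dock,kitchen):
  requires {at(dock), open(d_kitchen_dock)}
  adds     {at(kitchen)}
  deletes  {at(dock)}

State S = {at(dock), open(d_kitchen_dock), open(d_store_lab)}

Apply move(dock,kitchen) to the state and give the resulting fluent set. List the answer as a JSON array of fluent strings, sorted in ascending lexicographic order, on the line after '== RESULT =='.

Compute (S \ del) ∪ add:
  pre ⊆ S: {at(dock), open(d_kitchen_dock)} ⊆ S  — applicable
  S \ del = {open(d_kitchen_dock), open(d_store_lab)}
  ∪ add   = {at(kitchen), open(d_kitchen_dock), open(d_store_lab)}

== RESULT ==
["at(kitchen)", "open(d_kitchen_dock)", "open(d_store_lab)"]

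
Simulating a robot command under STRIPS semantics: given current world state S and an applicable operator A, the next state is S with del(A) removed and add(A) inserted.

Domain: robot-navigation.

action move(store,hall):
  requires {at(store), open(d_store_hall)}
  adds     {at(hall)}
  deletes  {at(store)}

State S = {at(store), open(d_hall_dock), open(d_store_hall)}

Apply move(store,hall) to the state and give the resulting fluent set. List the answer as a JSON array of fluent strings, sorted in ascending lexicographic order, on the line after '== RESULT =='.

Progress:
  pre ⊆ S: {at(store), open(d_store_hall)} ⊆ S  — applicable
  S \ del = {open(d_hall_dock), open(d_store_hall)}
  ∪ add   = {at(hall), open(d_hall_dock), open(d_store_hall)}

== RESULT ==
["at(hall)", "open(d_hall_dock)", "open(d_store_hall)"]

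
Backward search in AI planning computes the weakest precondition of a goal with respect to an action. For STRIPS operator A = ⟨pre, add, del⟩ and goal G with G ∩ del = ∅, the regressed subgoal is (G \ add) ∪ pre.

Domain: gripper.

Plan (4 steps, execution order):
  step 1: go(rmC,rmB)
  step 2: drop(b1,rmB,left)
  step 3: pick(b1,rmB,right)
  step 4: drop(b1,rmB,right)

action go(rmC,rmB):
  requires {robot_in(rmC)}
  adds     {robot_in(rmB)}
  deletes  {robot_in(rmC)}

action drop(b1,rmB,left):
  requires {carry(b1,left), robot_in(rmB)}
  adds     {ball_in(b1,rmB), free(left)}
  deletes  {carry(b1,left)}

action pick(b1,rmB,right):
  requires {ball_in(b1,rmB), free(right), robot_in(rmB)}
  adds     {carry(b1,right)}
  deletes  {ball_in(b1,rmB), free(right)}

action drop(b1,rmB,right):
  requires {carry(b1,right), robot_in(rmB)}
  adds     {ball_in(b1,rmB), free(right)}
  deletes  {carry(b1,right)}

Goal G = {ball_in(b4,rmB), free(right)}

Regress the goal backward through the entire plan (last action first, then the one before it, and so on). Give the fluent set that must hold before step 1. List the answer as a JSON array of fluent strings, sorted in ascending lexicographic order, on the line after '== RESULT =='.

Regress step by step:
  through step 4 (drop(b1,rmB,right)): drop {free(right)}, keep {ball_in(b4,rmB)}, require {carry(b1,right), robot_in(rmB)}
    → {ball_in(b4,rmB), carry(b1,right), robot_in(rmB)}
  through step 3 (pick(b1,rmB,right)): drop {carry(b1,right)}, keep {ball_in(b4,rmB), robot_in(rmB)}, require {ball_in(b1,rmB), free(right), robot_in(rmB)}
    → {ball_in(b1,rmB), ball_in(b4,rmB), free(right), robot_in(rmB)}
  through step 2 (drop(b1,rmB,left)): drop {ball_in(b1,rmB)}, keep {ball_in(b4,rmB), free(right), robot_in(rmB)}, require {carry(b1,left), robot_in(rmB)}
    → {ball_in(b4,rmB), carry(b1,left), free(right), robot_in(rmB)}
  through step 1 (go(rmC,rmB)): drop {robot_in(rmB)}, keep {ball_in(b4,rmB), carry(b1,left), free(right)}, require {robot_in(rmC)}
    → {ball_in(b4,rmB), carry(b1,left), free(right), robot_in(rmC)}

== RESULT ==
["ball_in(b4,rmB)", "carry(b1,left)", "free(right)", "robot_in(rmC)"]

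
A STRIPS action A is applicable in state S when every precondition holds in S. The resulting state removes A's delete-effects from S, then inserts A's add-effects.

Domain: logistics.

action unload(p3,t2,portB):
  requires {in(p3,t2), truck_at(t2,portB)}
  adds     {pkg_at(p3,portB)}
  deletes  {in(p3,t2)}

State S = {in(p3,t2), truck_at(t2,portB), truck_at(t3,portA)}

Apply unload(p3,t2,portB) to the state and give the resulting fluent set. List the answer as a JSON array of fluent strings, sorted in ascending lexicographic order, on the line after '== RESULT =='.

Progress:
  pre ⊆ S: {in(p3,t2), truck_at(t2,portB)} ⊆ S  — applicable
  S \ del = {truck_at(t2,portB), truck_at(t3,portA)}
  ∪ add   = {pkg_at(p3,portB), truck_at(t2,portB), truck_at(t3,portA)}

== RESULT ==
["pkg_at(p3,portB)", "truck_at(t2,portB)", "truck_at(t3,portA)"]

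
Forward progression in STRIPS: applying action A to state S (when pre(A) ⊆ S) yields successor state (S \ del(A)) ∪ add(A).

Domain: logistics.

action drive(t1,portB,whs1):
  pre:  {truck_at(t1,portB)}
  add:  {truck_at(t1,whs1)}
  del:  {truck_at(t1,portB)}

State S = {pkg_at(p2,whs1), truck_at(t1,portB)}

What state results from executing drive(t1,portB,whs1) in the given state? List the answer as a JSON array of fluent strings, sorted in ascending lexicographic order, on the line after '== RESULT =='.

Compute (S \ del) ∪ add:
  pre ⊆ S: {truck_at(t1,portB)} ⊆ S  — applicable
  S \ del = {pkg_at(p2,whs1)}
  ∪ add   = {pkg_at(p2,whs1), truck_at(t1,whs1)}

== RESULT ==
["pkg_at(p2,whs1)", "truck_at(t1,whs1)"]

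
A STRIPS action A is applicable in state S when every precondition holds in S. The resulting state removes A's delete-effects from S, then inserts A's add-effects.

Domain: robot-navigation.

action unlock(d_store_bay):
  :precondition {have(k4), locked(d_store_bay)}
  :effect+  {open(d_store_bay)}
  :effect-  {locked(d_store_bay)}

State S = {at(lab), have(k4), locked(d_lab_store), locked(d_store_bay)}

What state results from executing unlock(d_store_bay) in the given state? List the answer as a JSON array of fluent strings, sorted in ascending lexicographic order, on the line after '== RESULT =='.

Compute (S \ del) ∪ add:
  pre ⊆ S: {have(k4), locked(d_store_bay)} ⊆ S  — applicable
  S \ del = {at(lab), have(k4), locked(d_lab_store)}
  ∪ add   = {at(lab), have(k4), locked(d_lab_store), open(d_store_bay)}

== RESULT ==
["at(lab)", "have(k4)", "locked(d_lab_store)", "open(d_store_bay)"]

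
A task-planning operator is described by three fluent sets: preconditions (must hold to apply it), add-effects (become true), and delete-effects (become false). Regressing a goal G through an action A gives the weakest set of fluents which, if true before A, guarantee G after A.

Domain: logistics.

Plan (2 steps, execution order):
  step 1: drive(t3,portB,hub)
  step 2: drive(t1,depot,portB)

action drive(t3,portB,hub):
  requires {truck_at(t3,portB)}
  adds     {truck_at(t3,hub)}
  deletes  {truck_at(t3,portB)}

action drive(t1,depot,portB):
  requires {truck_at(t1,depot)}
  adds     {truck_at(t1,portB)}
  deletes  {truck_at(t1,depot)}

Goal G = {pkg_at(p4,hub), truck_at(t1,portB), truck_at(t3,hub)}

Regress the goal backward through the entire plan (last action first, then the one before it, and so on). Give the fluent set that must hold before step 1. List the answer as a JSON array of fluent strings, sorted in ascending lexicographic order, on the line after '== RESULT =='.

Work backward from the goal:
  through step 2 (drive(t1,depot,portB)): drop {truck_at(t1,portB)}, keep {pkg_at(p4,hub), truck_at(t3,hub)}, require {truck_at(t1,depot)}
    → {pkg_at(p4,hub), truck_at(t1,depot), truck_at(t3,hub)}
  through step 1 (drive(t3,portB,hub)): drop {truck_at(t3,hub)}, keep {pkg_at(p4,hub), truck_at(t1,depot)}, require {truck_at(t3,portB)}
    → {pkg_at(p4,hub), truck_at(t1,depot), truck_at(t3,portB)}

== RESULT ==
["pkg_at(p4,hub)", "truck_at(t1,depot)", "truck_at(t3,portB)"]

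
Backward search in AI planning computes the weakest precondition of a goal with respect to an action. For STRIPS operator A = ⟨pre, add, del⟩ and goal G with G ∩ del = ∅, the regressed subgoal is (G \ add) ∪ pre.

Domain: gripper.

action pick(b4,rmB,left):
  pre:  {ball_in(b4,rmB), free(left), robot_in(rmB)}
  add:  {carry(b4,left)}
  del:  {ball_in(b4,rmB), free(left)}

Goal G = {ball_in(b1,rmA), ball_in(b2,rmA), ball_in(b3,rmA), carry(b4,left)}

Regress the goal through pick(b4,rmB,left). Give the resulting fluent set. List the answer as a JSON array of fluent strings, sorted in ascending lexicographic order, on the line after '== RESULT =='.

Regress:
  G ∩ del = {}  (empty — regression defined)
  G \ add = {ball_in(b1,rmA), ball_in(b2,rmA), ball_in(b3,rmA), carry(b4,left)} \ {carry(b4,left)} = {ball_in(b1,rmA), ball_in(b2,rmA), ball_in(b3,rmA)}
  ∪ pre   = {ball_in(b1,rmA), ball_in(b2,rmA), ball_in(b3,rmA)} ∪ {ball_in(b4,rmB), free(left), robot_in(rmB)}
          = {ball_in(b1,rmA), ball_in(b2,rmA), ball_in(b3,rmA), ball_in(b4,rmB), free(left), robot_in(rmB)}

== RESULT ==
["ball_in(b1,rmA)", "ball_in(b2,rmA)", "ball_in(b3,rmA)", "ball_in(b4,rmB)", "free(left)", "robot_in(rmB)"]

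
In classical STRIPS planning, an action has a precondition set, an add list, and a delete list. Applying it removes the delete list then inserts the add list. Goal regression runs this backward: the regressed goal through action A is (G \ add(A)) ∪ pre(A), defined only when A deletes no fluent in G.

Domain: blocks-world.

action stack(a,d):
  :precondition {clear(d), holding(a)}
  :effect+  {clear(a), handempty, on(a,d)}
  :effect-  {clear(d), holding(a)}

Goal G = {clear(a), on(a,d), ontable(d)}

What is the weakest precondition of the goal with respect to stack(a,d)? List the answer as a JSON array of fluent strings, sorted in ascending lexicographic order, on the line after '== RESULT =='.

Regress:
  G ∩ del = {}  (empty — regression defined)
  G \ add = {clear(a), on(a,d), ontable(d)} \ {clear(a), handempty, on(a,d)} = {ontable(d)}
  ∪ pre   = {ontable(d)} ∪ {clear(d), holding(a)}
          = {clear(d), holding(a), ontable(d)}

== RESULT ==
["clear(d)", "holding(a)", "ontable(d)"]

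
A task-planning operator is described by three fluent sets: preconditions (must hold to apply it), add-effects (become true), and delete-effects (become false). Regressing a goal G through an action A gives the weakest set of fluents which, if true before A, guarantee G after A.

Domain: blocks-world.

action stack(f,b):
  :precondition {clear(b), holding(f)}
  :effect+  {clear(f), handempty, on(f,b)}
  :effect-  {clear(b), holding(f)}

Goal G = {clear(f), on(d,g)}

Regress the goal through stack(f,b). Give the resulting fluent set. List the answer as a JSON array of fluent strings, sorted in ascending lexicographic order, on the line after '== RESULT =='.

Compute (G \ add) ∪ pre:
  G ∩ del = {}  (empty — regression defined)
  G \ add = {clear(f), on(d,g)} \ {clear(f), handempty, on(f,b)} = {on(d,g)}
  ∪ pre   = {on(d,g)} ∪ {clear(b), holding(f)}
          = {clear(b), holding(f), on(d,g)}

== RESULT ==
["clear(b)", "holding(f)", "on(d,g)"]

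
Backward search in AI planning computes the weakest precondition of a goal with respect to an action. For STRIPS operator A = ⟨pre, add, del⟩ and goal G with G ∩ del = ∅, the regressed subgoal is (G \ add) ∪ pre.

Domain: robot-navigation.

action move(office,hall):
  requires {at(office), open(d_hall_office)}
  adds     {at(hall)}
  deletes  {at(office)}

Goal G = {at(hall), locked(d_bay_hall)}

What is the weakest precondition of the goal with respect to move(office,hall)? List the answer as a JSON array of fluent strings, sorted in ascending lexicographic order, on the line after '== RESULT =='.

Compute (G \ add) ∪ pre:
  G ∩ del = {}  (empty — regression defined)
  G \ add = {at(hall), locked(d_bay_hall)} \ {at(hall)} = {locked(d_bay_hall)}
  ∪ pre   = {locked(d_bay_hall)} ∪ {at(office), open(d_hall_office)}
          = {at(office), locked(d_bay_hall), open(d_hall_office)}

== RESULT ==
["at(office)", "locked(d_bay_hall)", "open(d_hall_office)"]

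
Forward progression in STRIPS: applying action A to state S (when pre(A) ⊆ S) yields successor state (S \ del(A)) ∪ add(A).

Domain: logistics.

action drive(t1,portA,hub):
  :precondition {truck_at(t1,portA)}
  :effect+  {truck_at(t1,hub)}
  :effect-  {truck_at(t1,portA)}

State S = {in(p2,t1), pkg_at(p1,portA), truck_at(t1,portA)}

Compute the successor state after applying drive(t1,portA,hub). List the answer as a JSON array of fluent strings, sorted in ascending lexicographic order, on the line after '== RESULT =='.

Progress:
  pre ⊆ S: {truck_at(t1,portA)} ⊆ S  — applicable
  S \ del = {in(p2,t1), pkg_at(p1,portA)}
  ∪ add   = {in(p2,t1), pkg_at(p1,portA), truck_at(t1,hub)}

== RESULT ==
["in(p2,t1)", "pkg_at(p1,portA)", "truck_at(t1,hub)"]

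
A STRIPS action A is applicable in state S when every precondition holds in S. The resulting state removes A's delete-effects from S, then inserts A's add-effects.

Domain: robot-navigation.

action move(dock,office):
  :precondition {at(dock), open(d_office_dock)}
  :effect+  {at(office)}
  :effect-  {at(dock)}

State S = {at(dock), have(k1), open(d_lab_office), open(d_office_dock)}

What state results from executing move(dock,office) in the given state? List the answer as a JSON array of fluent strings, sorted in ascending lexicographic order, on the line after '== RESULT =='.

Progress:
  pre ⊆ S: {at(dock), open(d_office_dock)} ⊆ S  — applicable
  S \ del = {have(k1), open(d_lab_office), open(d_office_dock)}
  ∪ add   = {at(office), have(k1), open(d_lab_office), open(d_office_dock)}

== RESULT ==
["at(office)", "have(k1)", "open(d_lab_office)", "open(d_office_dock)"]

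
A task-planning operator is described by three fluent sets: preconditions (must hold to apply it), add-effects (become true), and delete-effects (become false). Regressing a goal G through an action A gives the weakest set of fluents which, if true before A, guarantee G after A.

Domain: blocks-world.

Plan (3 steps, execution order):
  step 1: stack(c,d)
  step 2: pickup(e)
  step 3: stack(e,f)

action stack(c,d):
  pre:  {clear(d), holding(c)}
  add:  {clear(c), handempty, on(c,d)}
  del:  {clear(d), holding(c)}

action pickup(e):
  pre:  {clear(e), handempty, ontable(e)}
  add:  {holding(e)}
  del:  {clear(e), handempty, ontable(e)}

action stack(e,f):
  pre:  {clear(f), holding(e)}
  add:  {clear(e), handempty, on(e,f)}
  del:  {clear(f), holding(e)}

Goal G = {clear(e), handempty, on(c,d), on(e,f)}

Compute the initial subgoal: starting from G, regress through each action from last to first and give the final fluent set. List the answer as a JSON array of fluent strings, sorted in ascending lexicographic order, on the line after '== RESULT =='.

Work backward from the goal:
  through step 3 (stack(e,f)): drop {clear(e), handempty, on(e,f)}, keep {on(c,d)}, require {clear(f), holding(e)}
    → {clear(f), holding(e), on(c,d)}
  through step 2 (pickup(e)): drop {holding(e)}, keep {clear(f), on(c,d)}, require {clear(e), handempty, ontable(e)}
    → {clear(e), clear(f), handempty, on(c,d), ontable(e)}
  through step 1 (stack(c,d)): drop {handempty, on(c,d)}, keep {clear(e), clear(f), ontable(e)}, require {clear(d), holding(c)}
    → {clear(d), clear(e), clear(f), holding(c), ontable(e)}

== RESULT ==
["clear(d)", "clear(e)", "clear(f)", "holding(c)", "ontable(e)"]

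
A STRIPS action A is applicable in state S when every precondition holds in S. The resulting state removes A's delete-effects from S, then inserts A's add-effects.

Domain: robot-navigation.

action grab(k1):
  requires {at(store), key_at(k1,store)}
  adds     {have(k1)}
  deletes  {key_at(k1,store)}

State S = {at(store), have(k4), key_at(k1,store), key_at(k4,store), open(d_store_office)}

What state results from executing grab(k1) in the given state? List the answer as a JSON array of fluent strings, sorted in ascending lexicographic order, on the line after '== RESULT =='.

Compute (S \ del) ∪ add:
  pre ⊆ S: {at(store), key_at(k1,store)} ⊆ S  — applicable
  S \ del = {at(store), have(k4), key_at(k4,store), open(d_store_office)}
  ∪ add   = {at(store), have(k1), have(k4), key_at(k4,store), open(d_store_office)}

== RESULT ==
["at(store)", "have(k1)", "have(k4)", "key_at(k4,store)", "open(d_store_office)"]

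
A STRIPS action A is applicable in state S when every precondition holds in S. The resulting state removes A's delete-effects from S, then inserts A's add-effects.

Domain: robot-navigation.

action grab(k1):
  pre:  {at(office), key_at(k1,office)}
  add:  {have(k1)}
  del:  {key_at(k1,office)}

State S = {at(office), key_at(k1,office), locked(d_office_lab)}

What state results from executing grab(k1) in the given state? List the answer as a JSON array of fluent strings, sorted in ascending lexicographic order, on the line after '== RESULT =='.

Progress:
  pre ⊆ S: {at(office), key_at(k1,office)} ⊆ S  — applicable
  S \ del = {at(office), locked(d_office_lab)}
  ∪ add   = {at(office), have(k1), locked(d_office_lab)}

== RESULT ==
["at(office)", "have(k1)", "locked(d_office_lab)"]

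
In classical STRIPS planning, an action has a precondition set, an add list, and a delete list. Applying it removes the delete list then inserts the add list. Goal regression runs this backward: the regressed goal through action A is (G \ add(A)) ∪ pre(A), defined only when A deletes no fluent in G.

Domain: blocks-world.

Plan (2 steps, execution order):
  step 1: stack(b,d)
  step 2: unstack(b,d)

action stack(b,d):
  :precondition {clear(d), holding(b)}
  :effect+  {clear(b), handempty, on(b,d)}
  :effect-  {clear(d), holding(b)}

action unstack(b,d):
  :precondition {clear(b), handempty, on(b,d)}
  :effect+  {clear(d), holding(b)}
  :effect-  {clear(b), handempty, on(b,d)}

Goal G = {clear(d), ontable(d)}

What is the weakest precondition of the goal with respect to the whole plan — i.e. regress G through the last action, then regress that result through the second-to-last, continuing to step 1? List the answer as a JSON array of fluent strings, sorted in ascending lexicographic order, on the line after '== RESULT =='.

Work backward from the goal:
  through step 2 (unstack(b,d)): drop {clear(d)}, keep {ontable(d)}, require {clear(b), handempty, on(b,d)}
    → {clear(b), handempty, on(b,d), ontable(d)}
  through step 1 (stack(b,d)): drop {clear(b), handempty, on(b,d)}, keep {ontable(d)}, require {clear(d), holding(b)}
    → {clear(d), holding(b), ontable(d)}

== RESULT ==
["clear(d)", "holding(b)", "ontable(d)"]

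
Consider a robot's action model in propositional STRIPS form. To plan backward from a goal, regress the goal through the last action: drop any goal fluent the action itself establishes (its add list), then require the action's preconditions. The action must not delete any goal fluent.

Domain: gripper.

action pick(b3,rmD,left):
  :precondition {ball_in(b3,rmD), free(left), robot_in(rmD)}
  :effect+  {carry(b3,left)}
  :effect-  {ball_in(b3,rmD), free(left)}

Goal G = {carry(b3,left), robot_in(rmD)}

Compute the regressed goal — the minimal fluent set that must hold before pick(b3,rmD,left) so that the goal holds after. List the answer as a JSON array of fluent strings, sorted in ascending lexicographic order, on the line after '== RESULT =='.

Compute (G \ add) ∪ pre:
  G ∩ del = {}  (empty — regression defined)
  G \ add = {carry(b3,left), robot_in(rmD)} \ {carry(b3,left)} = {robot_in(rmD)}
  ∪ pre   = {robot_in(rmD)} ∪ {ball_in(b3,rmD), free(left), robot_in(rmD)}
          = {ball_in(b3,rmD), free(left), robot_in(rmD)}

== RESULT ==
["ball_in(b3,rmD)", "free(left)", "robot_in(rmD)"]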